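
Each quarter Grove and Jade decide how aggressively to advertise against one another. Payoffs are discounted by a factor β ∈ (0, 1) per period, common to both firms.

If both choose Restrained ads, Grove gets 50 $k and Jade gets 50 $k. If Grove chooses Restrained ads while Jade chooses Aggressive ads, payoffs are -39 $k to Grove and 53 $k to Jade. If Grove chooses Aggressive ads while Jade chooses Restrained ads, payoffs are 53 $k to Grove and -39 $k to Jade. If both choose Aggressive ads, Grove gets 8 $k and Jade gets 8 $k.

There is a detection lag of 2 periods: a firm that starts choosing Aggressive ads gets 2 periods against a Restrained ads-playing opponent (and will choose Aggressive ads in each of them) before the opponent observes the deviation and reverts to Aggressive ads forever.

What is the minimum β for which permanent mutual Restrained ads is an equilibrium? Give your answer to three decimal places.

Deviating for the 2 undetected periods gains 53−50 = 3 per period over cooperation, then loses 50−8 = 42 per period forever once punishment starts.
Gain: 3(1 + β + … + β^1); loss: 42·β^2/(1−β).
No profitable deviation ⇔ 3(1−β^2) ≤ 42·β^2, i.e. β^2 ≥ 3/(3+42) = 1/15.
Hence β ≥ (1/15)^(1/2) ≈ 0.258.

0.258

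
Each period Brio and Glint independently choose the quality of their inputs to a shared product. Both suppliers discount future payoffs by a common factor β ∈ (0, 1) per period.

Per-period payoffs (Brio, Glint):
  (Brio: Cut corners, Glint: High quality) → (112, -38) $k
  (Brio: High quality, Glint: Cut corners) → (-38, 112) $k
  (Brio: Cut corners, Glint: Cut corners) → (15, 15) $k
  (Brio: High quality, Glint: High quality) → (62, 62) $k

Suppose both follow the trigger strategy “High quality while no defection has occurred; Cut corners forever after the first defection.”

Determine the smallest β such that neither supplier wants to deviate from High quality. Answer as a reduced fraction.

50/97

Cooperation forever yields 62 each period: 62/(1−β).
Deviating yields 112 once, then 15 forever: 112 + 15β/(1−β).
No profitable deviation requires 62/(1−β) ≥ 112 + 15β/(1−β).
Multiplying by (1−β): 62 ≥ 112(1−β) + 15β = 112 − 97β.
So 97β ≥ 50, i.e. β ≥ 50/97.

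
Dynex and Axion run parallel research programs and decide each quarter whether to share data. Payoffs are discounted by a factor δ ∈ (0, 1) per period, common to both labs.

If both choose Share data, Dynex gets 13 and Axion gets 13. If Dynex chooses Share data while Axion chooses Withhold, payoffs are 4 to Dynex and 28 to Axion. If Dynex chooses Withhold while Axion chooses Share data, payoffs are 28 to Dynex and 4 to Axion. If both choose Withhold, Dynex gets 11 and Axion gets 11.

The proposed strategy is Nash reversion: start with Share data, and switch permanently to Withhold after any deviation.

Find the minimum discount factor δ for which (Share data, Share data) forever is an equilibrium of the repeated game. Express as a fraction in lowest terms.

Cooperation forever yields 13 each period: 13/(1−δ).
Deviating yields 28 once, then 11 forever: 28 + 11δ/(1−δ).
No profitable deviation requires 13/(1−δ) ≥ 28 + 11δ/(1−δ).
Multiplying by (1−δ): 13 ≥ 28(1−δ) + 11δ = 28 − 17δ.
So 17δ ≥ 15, i.e. δ ≥ 15/17.

15/17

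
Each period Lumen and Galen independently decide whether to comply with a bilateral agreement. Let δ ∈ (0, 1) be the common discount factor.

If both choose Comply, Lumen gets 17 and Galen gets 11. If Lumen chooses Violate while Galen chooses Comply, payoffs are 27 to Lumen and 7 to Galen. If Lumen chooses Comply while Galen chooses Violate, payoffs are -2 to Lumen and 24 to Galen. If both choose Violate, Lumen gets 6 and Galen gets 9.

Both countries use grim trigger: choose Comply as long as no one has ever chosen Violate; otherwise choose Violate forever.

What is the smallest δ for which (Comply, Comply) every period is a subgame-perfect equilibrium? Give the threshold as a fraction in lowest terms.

13/15

Lumen's threshold: (27−17)/(27−6) = 10/21.
Galen's threshold: (24−11)/(24−9) = 13/15.
10/21 < 13/15, so Galen binds and δ* = 13/15.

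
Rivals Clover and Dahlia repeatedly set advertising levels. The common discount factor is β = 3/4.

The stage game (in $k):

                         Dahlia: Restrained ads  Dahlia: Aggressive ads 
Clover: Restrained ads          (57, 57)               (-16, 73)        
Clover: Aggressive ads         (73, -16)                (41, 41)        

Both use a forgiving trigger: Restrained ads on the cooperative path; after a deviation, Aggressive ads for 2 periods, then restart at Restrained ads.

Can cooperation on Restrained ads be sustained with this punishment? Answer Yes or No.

Yes

A one-shot deviation gives 73 now, then 41 for 2 periods, then back to 57.
Gain from deviating: (73−57) today; loss: (57−41) in each of the next 2 periods.
No-deviation condition: (57−41)(β+…+β^2) ≥ 73−57, i.e. β+…+β^2 ≥ 1.
At β = 3/4: β+…+β^2 = 1.3125 ≥ 1.0000.
So cooperation is sustainable.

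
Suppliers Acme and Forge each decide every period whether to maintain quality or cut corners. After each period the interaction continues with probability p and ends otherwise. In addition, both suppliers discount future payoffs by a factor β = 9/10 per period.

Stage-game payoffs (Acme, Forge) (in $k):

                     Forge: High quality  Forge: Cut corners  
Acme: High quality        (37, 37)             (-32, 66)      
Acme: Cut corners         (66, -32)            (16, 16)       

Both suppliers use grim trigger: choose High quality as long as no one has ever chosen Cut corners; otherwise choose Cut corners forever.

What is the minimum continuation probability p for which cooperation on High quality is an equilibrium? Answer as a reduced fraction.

29/45

Expected continuation weight on next period's payoff is β·p = 9/10·p, which plays the role of the discount factor.
Cooperation requires 9/10·p ≥ (66−37)/(66−16) = 29/50, hence p ≥ 29/45.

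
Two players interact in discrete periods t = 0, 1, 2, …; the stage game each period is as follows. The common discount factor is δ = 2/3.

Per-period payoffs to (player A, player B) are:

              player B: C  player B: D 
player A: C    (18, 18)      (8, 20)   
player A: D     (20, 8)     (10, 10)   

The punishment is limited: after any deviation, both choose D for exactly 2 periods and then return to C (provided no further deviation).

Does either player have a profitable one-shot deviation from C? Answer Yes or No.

No

A one-shot deviation gives 20 now, then 10 for 2 periods, then back to 18.
Gain from deviating: (20−18) today; loss: (18−10) in each of the next 2 periods.
No-deviation condition: (18−10)(δ+…+δ^2) ≥ 20−18, i.e. δ+…+δ^2 ≥ 1/4.
At δ = 2/3: δ+…+δ^2 = 1.1111 ≥ 0.2500.
So cooperation is sustainable.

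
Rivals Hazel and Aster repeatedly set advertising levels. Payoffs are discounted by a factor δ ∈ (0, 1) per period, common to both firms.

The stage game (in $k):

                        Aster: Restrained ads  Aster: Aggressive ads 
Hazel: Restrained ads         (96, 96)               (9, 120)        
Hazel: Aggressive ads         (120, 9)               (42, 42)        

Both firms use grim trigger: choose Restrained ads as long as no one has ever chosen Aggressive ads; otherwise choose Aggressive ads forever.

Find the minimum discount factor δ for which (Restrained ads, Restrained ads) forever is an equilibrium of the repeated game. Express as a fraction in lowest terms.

96/(1−δ) ≥ 120 + 42δ/(1−δ)
96 ≥ 120 − 78δ
δ ≥ 24/78 = 4/13.

4/13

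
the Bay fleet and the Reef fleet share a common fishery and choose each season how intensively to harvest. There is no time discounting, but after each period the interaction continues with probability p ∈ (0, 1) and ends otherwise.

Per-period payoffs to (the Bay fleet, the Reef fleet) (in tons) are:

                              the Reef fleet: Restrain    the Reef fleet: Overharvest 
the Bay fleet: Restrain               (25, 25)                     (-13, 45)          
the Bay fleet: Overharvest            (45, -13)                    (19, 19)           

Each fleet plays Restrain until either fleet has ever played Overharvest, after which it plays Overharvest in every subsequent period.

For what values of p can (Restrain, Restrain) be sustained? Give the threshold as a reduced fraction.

10/13

Expected cooperation value is 25 + p·25 + p²·25 + … = 25/(1−p); deviation gives 45 + p·19/(1−p).
25 ≥ 45(1−p) + 19p ⇒ 26p ≥ 20 ⇒ p ≥ 20/26 = 10/13.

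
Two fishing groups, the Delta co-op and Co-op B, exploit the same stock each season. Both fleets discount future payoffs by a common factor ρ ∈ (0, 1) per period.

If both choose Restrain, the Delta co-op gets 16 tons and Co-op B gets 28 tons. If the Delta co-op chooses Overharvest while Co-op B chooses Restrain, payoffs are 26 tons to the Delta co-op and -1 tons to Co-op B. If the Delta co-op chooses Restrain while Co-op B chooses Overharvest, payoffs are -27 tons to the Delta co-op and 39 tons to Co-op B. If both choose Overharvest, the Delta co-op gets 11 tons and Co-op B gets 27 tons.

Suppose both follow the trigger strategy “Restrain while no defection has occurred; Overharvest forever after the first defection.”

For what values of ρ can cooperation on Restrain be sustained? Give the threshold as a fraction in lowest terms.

11/12

For the Delta co-op: deviation gain 26−16 = 10, per-period punishment loss 16−11 = 5. IC gives ρ ≥ 10/15 = 2/3.
For Co-op B: gain 11, loss 1 per period, so ρ ≥ 11/12.
The tighter constraint is Co-op B's, so cooperation needs ρ ≥ 11/12.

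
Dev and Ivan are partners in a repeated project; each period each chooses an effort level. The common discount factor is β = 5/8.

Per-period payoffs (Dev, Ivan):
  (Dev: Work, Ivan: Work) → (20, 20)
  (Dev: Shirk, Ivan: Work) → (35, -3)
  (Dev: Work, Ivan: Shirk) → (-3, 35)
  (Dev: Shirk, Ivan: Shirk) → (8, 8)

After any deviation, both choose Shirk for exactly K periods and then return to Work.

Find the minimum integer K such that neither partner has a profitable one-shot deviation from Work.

3

IC: β(1−β^K)/(1−β) ≥ (35−20)/(20−8) = 5/4.
With β = 5/8: need 1 − β^K ≥ 5/4·(1−5/8)/(5/8), i.e. β^K ≤ 0.2500.
Since (5/8)^2 = 0.3906 and (5/8)^3 = 0.2441, the smallest such K is 3.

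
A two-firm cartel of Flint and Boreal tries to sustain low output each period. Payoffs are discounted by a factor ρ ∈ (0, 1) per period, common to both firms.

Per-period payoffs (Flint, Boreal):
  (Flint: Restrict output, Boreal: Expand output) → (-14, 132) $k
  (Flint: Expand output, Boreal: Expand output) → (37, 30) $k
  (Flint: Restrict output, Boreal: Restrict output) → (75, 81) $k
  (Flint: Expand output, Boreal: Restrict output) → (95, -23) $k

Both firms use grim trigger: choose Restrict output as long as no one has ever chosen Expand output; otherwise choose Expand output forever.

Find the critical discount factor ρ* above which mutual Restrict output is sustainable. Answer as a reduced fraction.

1/2

Flint's threshold: (95−75)/(95−37) = 10/29.
Boreal's threshold: (132−81)/(132−30) = 1/2.
10/29 < 1/2, so Boreal binds and ρ* = 1/2.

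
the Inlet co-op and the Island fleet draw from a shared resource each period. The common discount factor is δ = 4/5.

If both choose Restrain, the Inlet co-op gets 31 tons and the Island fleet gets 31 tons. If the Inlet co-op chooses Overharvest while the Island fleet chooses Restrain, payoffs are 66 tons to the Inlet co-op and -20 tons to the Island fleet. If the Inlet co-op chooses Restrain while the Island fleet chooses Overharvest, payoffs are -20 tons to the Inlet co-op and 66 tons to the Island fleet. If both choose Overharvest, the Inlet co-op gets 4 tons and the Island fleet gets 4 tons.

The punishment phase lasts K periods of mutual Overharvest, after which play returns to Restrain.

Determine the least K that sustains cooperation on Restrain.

IC: δ(1−δ^K)/(1−δ) ≥ (66−31)/(31−4) = 35/27.
With δ = 4/5: need 1 − δ^K ≥ 35/27·(1−4/5)/(4/5), i.e. δ^K ≤ 0.6759.
Since (4/5)^1 = 0.8000 and (4/5)^2 = 0.6400, the smallest such K is 2.

2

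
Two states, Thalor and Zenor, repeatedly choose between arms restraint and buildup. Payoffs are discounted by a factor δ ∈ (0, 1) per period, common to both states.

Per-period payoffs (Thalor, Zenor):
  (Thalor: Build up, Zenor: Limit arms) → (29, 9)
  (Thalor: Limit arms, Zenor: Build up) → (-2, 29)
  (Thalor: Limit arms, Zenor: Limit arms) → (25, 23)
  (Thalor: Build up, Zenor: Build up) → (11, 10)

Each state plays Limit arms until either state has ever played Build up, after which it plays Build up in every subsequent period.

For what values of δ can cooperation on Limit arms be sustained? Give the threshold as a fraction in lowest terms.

6/19

Thalor: cooperation gives 25 each period; deviation gives 29 once then 11 forever.
  25/(1−δ) ≥ 29 + 11δ/(1−δ) ⇒ δ ≥ 4/18 = 2/9.
Zenor: cooperation gives 23 each period; deviation gives 29 once then 10 forever.
  δ ≥ 6/19.
Both must hold, so the binding constraint is Zenor's: δ ≥ 6/19.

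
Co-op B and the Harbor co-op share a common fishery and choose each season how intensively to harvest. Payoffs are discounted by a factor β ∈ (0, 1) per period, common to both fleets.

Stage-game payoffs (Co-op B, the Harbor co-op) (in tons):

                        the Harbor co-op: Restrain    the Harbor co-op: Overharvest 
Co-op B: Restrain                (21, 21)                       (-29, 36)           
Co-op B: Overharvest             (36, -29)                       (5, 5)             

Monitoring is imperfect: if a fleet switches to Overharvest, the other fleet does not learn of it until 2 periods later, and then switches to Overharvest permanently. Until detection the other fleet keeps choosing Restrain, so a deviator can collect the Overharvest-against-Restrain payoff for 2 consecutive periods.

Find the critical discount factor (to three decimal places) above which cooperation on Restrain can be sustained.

0.696

The best deviation is to choose Overharvest for all 2 undetected periods, earning 36 each, then 5 forever once detected.
Deviation value: 36(1−β^2)/(1−β) + 5β^2/(1−β); cooperation value: 21/(1−β).
IC: 21 ≥ 36(1−β^2) + 5β^2 = 36 − 31β^2.
So β^2 ≥ 15/31, giving β ≥ (15/31)^(1/2) ≈ 0.696.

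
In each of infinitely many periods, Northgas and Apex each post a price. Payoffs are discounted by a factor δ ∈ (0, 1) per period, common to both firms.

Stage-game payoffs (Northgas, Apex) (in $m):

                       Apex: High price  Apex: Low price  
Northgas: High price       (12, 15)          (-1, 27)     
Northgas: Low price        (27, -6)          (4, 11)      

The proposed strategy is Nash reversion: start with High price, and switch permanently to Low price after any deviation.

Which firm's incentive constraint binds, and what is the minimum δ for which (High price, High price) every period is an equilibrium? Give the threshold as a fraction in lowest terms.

Northgas's threshold: (27−12)/(27−4) = 15/23.
Apex's threshold: (27−15)/(27−11) = 3/4.
15/23 < 3/4, so Apex binds and δ* = 3/4.

Apex; δ ≥ 3/4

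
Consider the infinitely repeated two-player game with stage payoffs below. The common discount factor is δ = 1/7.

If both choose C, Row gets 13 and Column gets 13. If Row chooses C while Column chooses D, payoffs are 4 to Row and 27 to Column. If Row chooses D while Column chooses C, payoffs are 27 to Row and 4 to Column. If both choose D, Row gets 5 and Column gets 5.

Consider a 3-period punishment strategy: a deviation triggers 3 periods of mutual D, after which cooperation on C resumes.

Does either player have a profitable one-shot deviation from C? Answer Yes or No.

Comparing payoff streams over the 4 periods until play realigns: cooperate → 13(1+δ+…+δ^3); deviate → 27 + 5(δ+…+δ^3).
Cooperation is sustained iff (13−5)(δ+…+δ^3) ≥ 27−13.
δ+…+δ^3 = 1/7·(1−(1/7)^3)/(1−1/7) = 0.1662, and (27−13)/(13−5) = 1.7500.
0.1662 < 1.7500, so cooperation is not sustainable.

Yes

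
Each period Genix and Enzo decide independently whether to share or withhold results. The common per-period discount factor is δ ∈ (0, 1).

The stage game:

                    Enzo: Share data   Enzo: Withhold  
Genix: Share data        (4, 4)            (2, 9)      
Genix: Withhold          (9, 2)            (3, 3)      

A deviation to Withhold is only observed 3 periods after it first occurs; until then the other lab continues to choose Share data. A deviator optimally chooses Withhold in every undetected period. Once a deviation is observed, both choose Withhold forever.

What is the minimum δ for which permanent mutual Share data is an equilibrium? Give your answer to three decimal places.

0.941

The best deviation is to choose Withhold for all 3 undetected periods, earning 9 each, then 3 forever once detected.
Deviation value: 9(1−δ^3)/(1−δ) + 3δ^3/(1−δ); cooperation value: 4/(1−δ).
IC: 4 ≥ 9(1−δ^3) + 3δ^3 = 9 − 6δ^3.
So δ^3 ≥ 5/6, giving δ ≥ (5/6)^(1/3) ≈ 0.941.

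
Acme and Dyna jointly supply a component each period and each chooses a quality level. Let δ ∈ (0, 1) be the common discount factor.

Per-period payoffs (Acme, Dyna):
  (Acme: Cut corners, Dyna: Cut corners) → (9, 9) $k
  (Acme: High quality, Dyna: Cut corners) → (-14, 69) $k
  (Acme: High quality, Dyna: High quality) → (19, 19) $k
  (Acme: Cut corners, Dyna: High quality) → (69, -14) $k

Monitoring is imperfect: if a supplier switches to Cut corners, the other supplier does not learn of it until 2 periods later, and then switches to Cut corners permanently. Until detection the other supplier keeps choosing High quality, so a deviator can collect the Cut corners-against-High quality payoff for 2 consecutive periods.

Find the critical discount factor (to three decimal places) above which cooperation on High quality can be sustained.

The best deviation is to choose Cut corners for all 2 undetected periods, earning 69 each, then 9 forever once detected.
Deviation value: 69(1−δ^2)/(1−δ) + 9δ^2/(1−δ); cooperation value: 19/(1−δ).
IC: 19 ≥ 69(1−δ^2) + 9δ^2 = 69 − 60δ^2.
So δ^2 ≥ 50/60 = 5/6, giving δ ≥ (5/6)^(1/2) ≈ 0.913.

0.913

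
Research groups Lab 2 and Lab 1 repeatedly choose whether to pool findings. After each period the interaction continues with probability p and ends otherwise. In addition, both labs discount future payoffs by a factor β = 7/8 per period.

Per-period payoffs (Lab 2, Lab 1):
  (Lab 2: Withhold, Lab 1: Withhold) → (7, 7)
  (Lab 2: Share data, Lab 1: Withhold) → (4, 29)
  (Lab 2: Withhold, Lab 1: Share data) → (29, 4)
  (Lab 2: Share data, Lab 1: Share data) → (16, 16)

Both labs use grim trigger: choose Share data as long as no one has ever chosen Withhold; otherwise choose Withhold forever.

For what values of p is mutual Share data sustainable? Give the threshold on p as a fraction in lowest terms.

52/77

Expected continuation weight on next period's payoff is β·p = 7/8·p, which plays the role of the discount factor.
Cooperation requires 7/8·p ≥ (29−16)/(29−7) = 13/22, hence p ≥ 52/77.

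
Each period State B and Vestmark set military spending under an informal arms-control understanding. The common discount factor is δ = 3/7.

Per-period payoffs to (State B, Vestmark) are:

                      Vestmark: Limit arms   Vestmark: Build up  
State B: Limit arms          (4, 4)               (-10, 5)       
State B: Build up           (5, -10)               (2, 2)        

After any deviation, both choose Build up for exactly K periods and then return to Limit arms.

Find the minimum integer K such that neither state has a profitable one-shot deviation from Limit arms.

No profitable deviation requires (4−2)(δ+…+δ^K) ≥ 5−4, i.e. δ+…+δ^K ≥ 1/2 ≈ 0.5000.
With δ = 3/7, the partial sums are K=1: 0.4286, K=2: 0.6122.
K = 2 is the first length at which the sum reaches 0.5000.

2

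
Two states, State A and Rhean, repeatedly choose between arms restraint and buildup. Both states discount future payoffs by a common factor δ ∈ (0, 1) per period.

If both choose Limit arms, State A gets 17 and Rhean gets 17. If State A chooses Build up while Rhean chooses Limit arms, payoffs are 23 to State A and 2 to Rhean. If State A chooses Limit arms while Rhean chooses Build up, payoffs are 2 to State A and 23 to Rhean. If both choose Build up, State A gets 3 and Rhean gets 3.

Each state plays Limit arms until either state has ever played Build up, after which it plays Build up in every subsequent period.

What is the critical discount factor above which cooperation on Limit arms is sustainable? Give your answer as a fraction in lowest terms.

3/10

17/(1−δ) ≥ 23 + 3δ/(1−δ)
17 ≥ 23 − 20δ
δ ≥ 6/20 = 3/10.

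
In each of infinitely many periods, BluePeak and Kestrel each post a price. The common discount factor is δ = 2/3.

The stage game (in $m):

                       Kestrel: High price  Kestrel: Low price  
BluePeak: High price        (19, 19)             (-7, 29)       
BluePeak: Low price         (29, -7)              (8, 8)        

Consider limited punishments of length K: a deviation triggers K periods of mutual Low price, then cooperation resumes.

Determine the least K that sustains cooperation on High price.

No profitable deviation requires (19−8)(δ+…+δ^K) ≥ 29−19, i.e. δ+…+δ^K ≥ 10/11 ≈ 0.9091.
With δ = 2/3, the partial sums are K=1: 0.6667, K=2: 1.1111.
K = 2 is the first length at which the sum reaches 0.9091.

2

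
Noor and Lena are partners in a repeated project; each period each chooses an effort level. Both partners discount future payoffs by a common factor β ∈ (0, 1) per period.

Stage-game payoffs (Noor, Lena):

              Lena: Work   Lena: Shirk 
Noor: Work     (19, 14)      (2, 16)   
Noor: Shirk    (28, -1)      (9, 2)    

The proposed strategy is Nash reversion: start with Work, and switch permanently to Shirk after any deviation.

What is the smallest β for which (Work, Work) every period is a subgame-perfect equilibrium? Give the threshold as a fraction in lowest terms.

Noor: cooperation gives 19 each period; deviation gives 28 once then 9 forever.
  19/(1−β) ≥ 28 + 9β/(1−β) ⇒ β ≥ 9/19.
Lena: cooperation gives 14 each period; deviation gives 16 once then 2 forever.
  β ≥ 2/14 = 1/7.
Both must hold, so the binding constraint is Noor's: β ≥ 9/19.

9/19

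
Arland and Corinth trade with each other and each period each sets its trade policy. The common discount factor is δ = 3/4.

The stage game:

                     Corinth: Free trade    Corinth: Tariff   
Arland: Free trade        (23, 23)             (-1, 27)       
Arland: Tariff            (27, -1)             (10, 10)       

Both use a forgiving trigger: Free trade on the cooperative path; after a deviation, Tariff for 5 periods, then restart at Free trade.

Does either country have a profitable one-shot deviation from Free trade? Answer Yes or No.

No

Comparing payoff streams over the 6 periods until play realigns: cooperate → 23(1+δ+…+δ^5); deviate → 27 + 10(δ+…+δ^5).
Cooperation is sustained iff (23−10)(δ+…+δ^5) ≥ 27−23.
δ+…+δ^5 = 3/4·(1−(3/4)^5)/(1−3/4) = 2.2881, and (27−23)/(23−10) = 0.3077.
2.2881 ≥ 0.3077, so cooperation is sustainable.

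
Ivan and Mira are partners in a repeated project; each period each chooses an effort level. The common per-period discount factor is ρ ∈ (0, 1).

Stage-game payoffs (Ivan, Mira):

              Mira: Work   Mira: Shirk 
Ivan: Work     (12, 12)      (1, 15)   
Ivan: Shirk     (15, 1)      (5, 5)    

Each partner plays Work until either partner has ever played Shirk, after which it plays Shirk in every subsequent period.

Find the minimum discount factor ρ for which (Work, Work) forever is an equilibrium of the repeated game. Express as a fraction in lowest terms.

Cooperation forever yields 12 each period: 12/(1−ρ).
Deviating yields 15 once, then 5 forever: 15 + 5ρ/(1−ρ).
No profitable deviation requires 12/(1−ρ) ≥ 15 + 5ρ/(1−ρ).
Multiplying by (1−ρ): 12 ≥ 15(1−ρ) + 5ρ = 15 − 10ρ.
So 10ρ ≥ 3, i.e. ρ ≥ 3/10.

3/10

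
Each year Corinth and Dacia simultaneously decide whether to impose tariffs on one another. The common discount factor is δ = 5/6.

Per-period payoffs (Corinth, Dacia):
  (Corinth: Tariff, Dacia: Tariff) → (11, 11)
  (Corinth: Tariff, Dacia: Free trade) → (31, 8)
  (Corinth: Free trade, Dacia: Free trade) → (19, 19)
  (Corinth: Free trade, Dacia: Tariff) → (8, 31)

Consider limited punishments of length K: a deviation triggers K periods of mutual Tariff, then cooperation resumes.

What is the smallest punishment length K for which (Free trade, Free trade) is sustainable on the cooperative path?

IC: δ(1−δ^K)/(1−δ) ≥ (31−19)/(19−11) = 3/2.
With δ = 5/6: need 1 − δ^K ≥ 3/2·(1−5/6)/(5/6), i.e. δ^K ≤ 0.7000.
Since (5/6)^1 = 0.8333 and (5/6)^2 = 0.6944, the smallest such K is 2.

2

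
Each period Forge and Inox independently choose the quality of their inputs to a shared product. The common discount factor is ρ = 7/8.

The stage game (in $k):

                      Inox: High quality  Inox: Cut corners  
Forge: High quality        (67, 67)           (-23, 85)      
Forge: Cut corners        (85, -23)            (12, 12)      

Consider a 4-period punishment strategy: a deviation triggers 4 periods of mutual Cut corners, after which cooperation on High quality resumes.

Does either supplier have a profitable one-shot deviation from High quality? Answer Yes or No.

No

IC: ρ+…+ρ^4 ≥ (85−67)/(67−12) = 18/55.
At ρ = 7/8: partial sum = 2.8967 ≥ 0.3273. Cooperation sustainable.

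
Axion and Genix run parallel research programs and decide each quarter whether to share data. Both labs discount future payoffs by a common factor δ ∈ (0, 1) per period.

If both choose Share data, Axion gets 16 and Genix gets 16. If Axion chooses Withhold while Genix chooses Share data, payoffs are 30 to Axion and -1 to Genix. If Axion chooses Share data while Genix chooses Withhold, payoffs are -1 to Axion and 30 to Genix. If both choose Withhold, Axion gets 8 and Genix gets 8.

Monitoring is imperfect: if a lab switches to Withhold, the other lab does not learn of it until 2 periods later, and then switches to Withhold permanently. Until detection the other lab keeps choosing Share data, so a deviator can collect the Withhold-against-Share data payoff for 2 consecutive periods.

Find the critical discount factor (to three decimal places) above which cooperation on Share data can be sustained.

0.798

A deviator earns 30 for 2 periods, then 8 forever; cooperating earns 16 forever. Multiplying the IC by (1−δ):
16 ≥ 30(1−δ^2) + 8δ^2, so 22·δ^2 ≥ 14 and δ^2 ≥ 7/11.
δ ≥ (7/11)^(1/2) ≈ 0.798.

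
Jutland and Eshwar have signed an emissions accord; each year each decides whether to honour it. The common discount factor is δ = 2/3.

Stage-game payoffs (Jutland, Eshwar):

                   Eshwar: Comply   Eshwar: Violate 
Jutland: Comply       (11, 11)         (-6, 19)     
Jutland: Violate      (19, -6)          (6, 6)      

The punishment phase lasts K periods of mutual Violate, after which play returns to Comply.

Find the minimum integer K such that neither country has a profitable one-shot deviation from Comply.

4

IC: δ(1−δ^K)/(1−δ) ≥ (19−11)/(11−6) = 8/5.
With δ = 2/3: need 1 − δ^K ≥ 8/5·(1−2/3)/(2/3), i.e. δ^K ≤ 0.2000.
Since (2/3)^3 = 0.2963 and (2/3)^4 = 0.1975, the smallest such K is 4.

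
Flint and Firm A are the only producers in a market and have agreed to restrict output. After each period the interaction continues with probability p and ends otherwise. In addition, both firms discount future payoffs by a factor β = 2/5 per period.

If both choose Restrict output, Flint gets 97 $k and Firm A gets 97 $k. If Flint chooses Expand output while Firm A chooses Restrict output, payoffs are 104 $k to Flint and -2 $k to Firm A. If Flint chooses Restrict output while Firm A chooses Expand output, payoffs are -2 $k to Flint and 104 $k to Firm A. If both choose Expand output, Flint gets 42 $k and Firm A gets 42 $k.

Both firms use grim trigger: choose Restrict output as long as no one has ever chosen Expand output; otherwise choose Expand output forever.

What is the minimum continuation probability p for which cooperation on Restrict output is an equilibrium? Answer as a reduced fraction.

With continuation probability p and discount β, the effective per-period discount factor is βp.
Grim-trigger IC: βp ≥ (104−97)/(104−42) = 7/62.
So p ≥ (7/62)/(2/5) = 35/124.

35/124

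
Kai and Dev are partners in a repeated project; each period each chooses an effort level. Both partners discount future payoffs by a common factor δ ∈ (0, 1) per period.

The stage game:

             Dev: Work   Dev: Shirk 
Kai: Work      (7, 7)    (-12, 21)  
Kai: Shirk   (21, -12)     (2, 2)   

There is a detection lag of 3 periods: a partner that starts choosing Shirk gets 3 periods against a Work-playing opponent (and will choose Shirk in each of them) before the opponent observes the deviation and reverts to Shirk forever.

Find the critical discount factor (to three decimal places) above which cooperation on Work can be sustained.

0.903

A deviator earns 21 for 3 periods, then 2 forever; cooperating earns 7 forever. Multiplying the IC by (1−δ):
7 ≥ 21(1−δ^3) + 2δ^3, so 19·δ^3 ≥ 14 and δ^3 ≥ 14/19.
δ ≥ (14/19)^(1/3) ≈ 0.903.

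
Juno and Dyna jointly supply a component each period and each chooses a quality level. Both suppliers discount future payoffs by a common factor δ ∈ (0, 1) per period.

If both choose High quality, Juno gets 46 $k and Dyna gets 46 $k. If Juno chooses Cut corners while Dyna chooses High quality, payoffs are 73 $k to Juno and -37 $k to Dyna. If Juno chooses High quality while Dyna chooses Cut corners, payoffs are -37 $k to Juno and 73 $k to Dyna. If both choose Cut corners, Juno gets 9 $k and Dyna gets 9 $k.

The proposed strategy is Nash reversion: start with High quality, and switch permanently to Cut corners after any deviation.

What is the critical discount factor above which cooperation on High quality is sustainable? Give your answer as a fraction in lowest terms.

27/64

Cooperation forever yields 46 each period: 46/(1−δ).
Deviating yields 73 once, then 9 forever: 73 + 9δ/(1−δ).
No profitable deviation requires 46/(1−δ) ≥ 73 + 9δ/(1−δ).
Multiplying by (1−δ): 46 ≥ 73(1−δ) + 9δ = 73 − 64δ.
So 64δ ≥ 27, i.e. δ ≥ 27/64.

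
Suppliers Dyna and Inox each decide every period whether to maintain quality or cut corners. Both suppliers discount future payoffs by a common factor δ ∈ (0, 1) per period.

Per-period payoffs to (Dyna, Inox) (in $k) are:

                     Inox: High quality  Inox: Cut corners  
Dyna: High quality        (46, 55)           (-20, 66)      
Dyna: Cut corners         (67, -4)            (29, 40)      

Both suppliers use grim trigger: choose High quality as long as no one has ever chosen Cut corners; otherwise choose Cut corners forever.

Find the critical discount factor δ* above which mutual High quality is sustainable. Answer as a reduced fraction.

21/38

Dyna's threshold: (67−46)/(67−29) = 21/38.
Inox's threshold: (66−55)/(66−40) = 11/26.
21/38 > 11/26, so Dyna binds and δ* = 21/38.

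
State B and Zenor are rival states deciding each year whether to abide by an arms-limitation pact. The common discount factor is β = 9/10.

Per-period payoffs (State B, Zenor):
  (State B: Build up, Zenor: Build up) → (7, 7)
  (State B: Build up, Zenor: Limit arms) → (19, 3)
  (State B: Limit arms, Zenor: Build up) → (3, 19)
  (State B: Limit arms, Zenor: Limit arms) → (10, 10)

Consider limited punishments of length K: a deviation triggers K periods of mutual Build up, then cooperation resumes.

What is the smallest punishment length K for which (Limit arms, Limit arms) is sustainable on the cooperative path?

4

IC: β(1−β^K)/(1−β) ≥ (19−10)/(10−7) = 3.
With β = 9/10: need 1 − β^K ≥ 3·(1−9/10)/(9/10), i.e. β^K ≤ 0.6667.
Since (9/10)^3 = 0.7290 and (9/10)^4 = 0.6561, the smallest such K is 4.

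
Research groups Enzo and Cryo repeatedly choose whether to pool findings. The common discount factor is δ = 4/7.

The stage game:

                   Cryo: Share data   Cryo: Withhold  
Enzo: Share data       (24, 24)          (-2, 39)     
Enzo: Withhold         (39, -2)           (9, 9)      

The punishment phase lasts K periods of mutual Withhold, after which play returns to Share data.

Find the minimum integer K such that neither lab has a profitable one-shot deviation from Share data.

IC: δ(1−δ^K)/(1−δ) ≥ (39−24)/(24−9) = 1.
With δ = 4/7: need 1 − δ^K ≥ 1·(1−4/7)/(4/7), i.e. δ^K ≤ 0.2500.
Since (4/7)^2 = 0.3265 and (4/7)^3 = 0.1866, the smallest such K is 3.

3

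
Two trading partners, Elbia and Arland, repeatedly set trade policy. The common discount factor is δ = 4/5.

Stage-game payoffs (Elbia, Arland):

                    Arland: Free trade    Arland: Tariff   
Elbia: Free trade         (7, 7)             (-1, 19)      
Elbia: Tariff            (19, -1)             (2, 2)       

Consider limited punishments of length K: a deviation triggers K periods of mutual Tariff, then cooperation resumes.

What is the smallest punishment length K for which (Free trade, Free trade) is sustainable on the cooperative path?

5

IC: δ(1−δ^K)/(1−δ) ≥ (19−7)/(7−2) = 12/5.
With δ = 4/5: need 1 − δ^K ≥ 12/5·(1−4/5)/(4/5), i.e. δ^K ≤ 0.4000.
Since (4/5)^4 = 0.4096 and (4/5)^5 = 0.3277, the smallest such K is 5.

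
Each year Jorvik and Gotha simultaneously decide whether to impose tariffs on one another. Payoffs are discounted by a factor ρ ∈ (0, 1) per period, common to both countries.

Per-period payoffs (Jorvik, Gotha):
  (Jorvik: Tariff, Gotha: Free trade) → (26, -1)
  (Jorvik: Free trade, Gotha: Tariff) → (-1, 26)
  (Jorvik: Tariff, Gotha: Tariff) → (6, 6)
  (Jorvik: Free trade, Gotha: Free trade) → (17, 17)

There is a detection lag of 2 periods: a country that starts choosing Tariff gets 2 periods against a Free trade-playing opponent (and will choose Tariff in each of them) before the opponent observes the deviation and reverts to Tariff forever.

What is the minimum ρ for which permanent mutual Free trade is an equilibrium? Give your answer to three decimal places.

Deviating for the 2 undetected periods gains 26−17 = 9 per period over cooperation, then loses 17−6 = 11 per period forever once punishment starts.
Gain: 9(1 + ρ + … + ρ^1); loss: 11·ρ^2/(1−ρ).
No profitable deviation ⇔ 9(1−ρ^2) ≤ 11·ρ^2, i.e. ρ^2 ≥ 9/(9+11) = 9/20.
Hence ρ ≥ (9/20)^(1/2) ≈ 0.671.

0.671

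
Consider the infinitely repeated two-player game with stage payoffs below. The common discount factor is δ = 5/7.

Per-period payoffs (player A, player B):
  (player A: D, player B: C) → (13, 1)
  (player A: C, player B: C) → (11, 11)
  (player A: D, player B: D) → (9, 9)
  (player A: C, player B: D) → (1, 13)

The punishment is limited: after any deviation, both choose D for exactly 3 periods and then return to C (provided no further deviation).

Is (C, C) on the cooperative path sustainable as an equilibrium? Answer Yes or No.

IC: δ+…+δ^3 ≥ (13−11)/(11−9) = 1.
At δ = 5/7: partial sum = 1.5889 ≥ 1.0000. Cooperation sustainable.

Yes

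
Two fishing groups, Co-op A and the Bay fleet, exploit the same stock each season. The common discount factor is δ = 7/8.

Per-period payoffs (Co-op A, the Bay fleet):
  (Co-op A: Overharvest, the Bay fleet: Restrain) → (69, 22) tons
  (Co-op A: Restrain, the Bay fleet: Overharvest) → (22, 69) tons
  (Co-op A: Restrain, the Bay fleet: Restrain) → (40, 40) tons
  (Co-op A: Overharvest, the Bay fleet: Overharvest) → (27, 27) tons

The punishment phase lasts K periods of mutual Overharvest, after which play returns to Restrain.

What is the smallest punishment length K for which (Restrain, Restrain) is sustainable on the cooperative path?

3

Need Σ_{k=1}^{K} δ^k ≥ (69−40)/(40−27) = 2.2308 at δ = 7/8.
At K = 2 the sum is 1.6406 < 2.2308; at K = 3 it is 2.3105 ≥ 2.2308.
So the minimum punishment length is K = 3.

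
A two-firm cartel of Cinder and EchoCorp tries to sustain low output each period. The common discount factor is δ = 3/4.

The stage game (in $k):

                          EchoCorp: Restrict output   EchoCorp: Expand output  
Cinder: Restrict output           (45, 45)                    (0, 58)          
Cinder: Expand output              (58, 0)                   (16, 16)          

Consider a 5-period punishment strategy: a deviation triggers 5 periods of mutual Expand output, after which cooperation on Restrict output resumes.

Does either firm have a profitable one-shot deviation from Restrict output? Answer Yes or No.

Comparing payoff streams over the 6 periods until play realigns: cooperate → 45(1+δ+…+δ^5); deviate → 58 + 16(δ+…+δ^5).
Cooperation is sustained iff (45−16)(δ+…+δ^5) ≥ 58−45.
δ+…+δ^5 = 3/4·(1−(3/4)^5)/(1−3/4) = 2.2881, and (58−45)/(45−16) = 0.4483.
2.2881 ≥ 0.4483, so cooperation is sustainable.

No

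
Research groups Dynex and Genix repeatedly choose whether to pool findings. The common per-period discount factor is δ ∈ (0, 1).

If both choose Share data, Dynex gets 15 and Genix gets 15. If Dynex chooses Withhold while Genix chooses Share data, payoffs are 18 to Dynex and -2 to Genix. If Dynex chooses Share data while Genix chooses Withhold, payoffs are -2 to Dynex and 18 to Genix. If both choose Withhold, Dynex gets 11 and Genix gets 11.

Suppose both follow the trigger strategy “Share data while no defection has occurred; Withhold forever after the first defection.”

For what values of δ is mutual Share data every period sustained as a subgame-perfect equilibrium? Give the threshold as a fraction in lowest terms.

3/7

Under grim trigger the critical discount factor is (T−C)/(T−P) with T = 18, C = 15, P = 11.
δ* = (18−15)/(18−11) = 3/7.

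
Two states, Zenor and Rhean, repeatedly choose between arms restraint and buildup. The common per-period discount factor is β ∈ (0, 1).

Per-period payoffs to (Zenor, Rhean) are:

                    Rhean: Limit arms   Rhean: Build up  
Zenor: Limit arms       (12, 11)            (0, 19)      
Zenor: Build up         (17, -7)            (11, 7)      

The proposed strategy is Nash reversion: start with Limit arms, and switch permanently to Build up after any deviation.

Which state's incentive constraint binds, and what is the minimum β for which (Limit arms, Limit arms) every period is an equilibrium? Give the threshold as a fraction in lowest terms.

Zenor's threshold: (17−12)/(17−11) = 5/6.
Rhean's threshold: (19−11)/(19−7) = 2/3.
5/6 > 2/3, so Zenor binds and β* = 5/6.

Zenor; β ≥ 5/6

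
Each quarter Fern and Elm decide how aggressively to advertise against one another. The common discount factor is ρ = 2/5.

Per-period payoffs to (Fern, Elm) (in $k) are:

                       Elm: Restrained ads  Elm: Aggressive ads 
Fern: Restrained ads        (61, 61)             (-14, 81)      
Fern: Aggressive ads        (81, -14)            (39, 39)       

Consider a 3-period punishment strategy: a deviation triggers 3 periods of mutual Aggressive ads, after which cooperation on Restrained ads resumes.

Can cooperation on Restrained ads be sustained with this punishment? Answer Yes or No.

No

IC: ρ+…+ρ^3 ≥ (81−61)/(61−39) = 10/11.
At ρ = 2/5: partial sum = 0.6240 < 0.9091. Cooperation not sustainable.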